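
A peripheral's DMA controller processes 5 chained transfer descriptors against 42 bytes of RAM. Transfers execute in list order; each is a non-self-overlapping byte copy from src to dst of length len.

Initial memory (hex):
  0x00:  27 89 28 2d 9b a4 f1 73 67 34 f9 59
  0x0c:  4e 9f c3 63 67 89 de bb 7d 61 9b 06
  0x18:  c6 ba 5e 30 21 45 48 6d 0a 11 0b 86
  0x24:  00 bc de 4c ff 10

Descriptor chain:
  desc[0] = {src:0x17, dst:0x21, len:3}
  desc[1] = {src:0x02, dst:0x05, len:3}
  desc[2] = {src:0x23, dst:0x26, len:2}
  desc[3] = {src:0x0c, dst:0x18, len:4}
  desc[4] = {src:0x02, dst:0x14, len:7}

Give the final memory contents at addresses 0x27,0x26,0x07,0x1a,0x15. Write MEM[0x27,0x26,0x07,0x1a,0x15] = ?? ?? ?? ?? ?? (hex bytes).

MEM[0x27,0x26,0x07,0x1a,0x15] = 00 ba 9b 67 2d

D0: mem[0x21..0x23] <- [06 c6 ba]
D1: mem[0x05..0x07] <- [28 2d 9b]
D2: mem[0x26..0x27] <- [ba 00]
D3: mem[0x18..0x1b] <- [4e 9f c3 63]
D4: mem[0x14..0x1a] <- [28 2d 9b 28 2d 9b 67]
query mem[0x27]=0x00, mem[0x26]=0xba, mem[0x07]=0x9b, mem[0x1a]=0x67, mem[0x15]=0x2d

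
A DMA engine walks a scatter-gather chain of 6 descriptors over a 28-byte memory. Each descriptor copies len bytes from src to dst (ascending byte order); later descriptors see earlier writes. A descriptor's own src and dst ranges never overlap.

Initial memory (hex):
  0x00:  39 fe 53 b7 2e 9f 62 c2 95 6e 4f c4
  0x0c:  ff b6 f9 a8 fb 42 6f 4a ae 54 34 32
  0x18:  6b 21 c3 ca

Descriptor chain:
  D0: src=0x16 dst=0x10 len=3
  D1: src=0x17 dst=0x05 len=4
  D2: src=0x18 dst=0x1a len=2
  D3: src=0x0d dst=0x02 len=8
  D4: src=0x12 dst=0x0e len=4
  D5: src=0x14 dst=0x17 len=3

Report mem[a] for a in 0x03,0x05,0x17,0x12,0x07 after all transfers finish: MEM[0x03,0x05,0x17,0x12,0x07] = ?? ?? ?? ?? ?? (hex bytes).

MEM[0x03,0x05,0x17,0x12,0x07] = f9 34 ae 6b 6b

  after D0: wrote 3B at 0x10 = 34326b
  after D1: wrote 4B at 0x05 = 326b21c3
  after D2: wrote 2B at 0x1a = 6b21
  after D3: wrote 8B at 0x02 = b6f9a834326b4aae
  after D4: wrote 4B at 0x0e = 6b4aae54
  after D5: wrote 3B at 0x17 = ae5434
query mem[0x03]=0xf9, mem[0x05]=0x34, mem[0x17]=0xae, mem[0x12]=0x6b, mem[0x07]=0x6b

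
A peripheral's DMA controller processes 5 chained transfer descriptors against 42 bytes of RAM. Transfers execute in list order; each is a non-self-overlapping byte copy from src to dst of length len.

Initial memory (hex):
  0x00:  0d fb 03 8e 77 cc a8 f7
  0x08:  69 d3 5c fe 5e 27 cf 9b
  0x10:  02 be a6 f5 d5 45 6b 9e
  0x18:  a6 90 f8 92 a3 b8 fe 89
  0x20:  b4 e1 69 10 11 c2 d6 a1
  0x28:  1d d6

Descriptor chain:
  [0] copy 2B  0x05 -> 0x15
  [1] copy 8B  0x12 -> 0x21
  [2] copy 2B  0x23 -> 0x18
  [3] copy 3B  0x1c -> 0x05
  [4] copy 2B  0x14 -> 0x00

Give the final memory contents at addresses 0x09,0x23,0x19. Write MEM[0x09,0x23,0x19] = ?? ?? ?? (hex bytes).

MEM[0x09,0x23,0x19] = d3 d5 cc

  after D0: wrote 2B at 0x15 = cca8
  after D1: wrote 8B at 0x21 = a6f5d5cca89ea690
  after D2: wrote 2B at 0x18 = d5cc
  after D3: wrote 3B at 0x05 = a3b8fe
  after D4: wrote 2B at 0x00 = d5cc
query mem[0x09]=0xd3, mem[0x23]=0xd5, mem[0x19]=0xcc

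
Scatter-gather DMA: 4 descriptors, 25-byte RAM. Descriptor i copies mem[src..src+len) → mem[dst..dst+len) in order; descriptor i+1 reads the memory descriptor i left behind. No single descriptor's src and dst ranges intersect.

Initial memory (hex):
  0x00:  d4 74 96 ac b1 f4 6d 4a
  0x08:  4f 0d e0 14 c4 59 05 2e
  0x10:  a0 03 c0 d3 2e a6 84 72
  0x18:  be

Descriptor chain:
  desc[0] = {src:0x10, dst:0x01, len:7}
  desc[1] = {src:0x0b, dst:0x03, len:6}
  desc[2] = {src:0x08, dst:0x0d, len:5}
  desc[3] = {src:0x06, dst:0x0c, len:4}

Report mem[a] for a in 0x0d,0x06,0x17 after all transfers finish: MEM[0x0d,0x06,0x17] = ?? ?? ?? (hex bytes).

MEM[0x0d,0x06,0x17] = 2e 05 72

[0] 0x10->0x01 len=7 : a0 03 c0 d3 2e a6 84
[1] 0x0b->0x03 len=6 : 14 c4 59 05 2e a0
[2] 0x08->0x0d len=5 : a0 0d e0 14 c4
[3] 0x06->0x0c len=4 : 05 2e a0 0d
query mem[0x0d]=0x2e, mem[0x06]=0x05, mem[0x17]=0x72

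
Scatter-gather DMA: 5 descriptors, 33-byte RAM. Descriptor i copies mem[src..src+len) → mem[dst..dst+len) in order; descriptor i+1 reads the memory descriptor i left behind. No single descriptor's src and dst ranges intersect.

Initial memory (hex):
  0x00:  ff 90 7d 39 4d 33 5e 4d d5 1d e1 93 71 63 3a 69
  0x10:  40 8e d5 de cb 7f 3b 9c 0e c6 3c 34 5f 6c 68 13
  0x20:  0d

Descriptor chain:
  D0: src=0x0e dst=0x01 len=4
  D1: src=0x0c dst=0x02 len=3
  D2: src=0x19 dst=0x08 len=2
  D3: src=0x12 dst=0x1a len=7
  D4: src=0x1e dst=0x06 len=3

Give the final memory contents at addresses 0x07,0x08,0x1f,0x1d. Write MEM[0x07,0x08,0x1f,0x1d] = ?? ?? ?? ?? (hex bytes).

MEM[0x07,0x08,0x1f,0x1d] = 9c 0e 9c 7f

  after D0: wrote 4B at 0x01 = 3a69408e
  after D1: wrote 3B at 0x02 = 71633a
  after D2: wrote 2B at 0x08 = c63c
  after D3: wrote 7B at 0x1a = d5decb7f3b9c0e
  after D4: wrote 3B at 0x06 = 3b9c0e
query mem[0x07]=0x9c, mem[0x08]=0x0e, mem[0x1f]=0x9c, mem[0x1d]=0x7f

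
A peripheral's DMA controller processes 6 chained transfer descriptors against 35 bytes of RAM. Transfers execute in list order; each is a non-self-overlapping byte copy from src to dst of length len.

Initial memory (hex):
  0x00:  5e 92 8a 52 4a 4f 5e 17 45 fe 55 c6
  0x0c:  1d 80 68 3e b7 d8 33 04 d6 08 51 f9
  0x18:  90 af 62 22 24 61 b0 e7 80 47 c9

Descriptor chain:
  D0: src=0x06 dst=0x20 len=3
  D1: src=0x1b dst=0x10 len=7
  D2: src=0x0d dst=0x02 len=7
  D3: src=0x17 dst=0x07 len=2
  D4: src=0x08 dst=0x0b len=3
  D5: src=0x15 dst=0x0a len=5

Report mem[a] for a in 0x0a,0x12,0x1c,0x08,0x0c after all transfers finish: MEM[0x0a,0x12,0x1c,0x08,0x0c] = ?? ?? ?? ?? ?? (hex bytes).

MEM[0x0a,0x12,0x1c,0x08,0x0c] = 5e 61 24 90 f9

[0] 0x06->0x20 len=3 : 5e 17 45
[1] 0x1b->0x10 len=7 : 22 24 61 b0 e7 5e 17
[2] 0x0d->0x02 len=7 : 80 68 3e 22 24 61 b0
[3] 0x17->0x07 len=2 : f9 90
[4] 0x08->0x0b len=3 : 90 fe 55
[5] 0x15->0x0a len=5 : 5e 17 f9 90 af
query mem[0x0a]=0x5e, mem[0x12]=0x61, mem[0x1c]=0x24, mem[0x08]=0x90, mem[0x0c]=0xf9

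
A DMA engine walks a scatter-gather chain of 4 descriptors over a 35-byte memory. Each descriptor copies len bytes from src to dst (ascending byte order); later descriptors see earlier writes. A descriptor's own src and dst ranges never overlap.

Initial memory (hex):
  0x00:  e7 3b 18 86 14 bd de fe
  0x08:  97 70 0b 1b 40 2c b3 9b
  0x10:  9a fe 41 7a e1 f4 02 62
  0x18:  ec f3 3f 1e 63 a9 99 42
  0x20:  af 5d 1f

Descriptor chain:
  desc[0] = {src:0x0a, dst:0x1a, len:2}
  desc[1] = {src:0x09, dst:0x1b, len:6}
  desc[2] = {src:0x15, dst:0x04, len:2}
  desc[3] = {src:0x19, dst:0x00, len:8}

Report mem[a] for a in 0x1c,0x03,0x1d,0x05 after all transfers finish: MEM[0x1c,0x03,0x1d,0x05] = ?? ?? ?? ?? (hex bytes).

MEM[0x1c,0x03,0x1d,0x05] = 0b 0b 1b 40

D0: mem[0x1a..0x1b] <- [0b 1b]
D1: mem[0x1b..0x20] <- [70 0b 1b 40 2c b3]
D2: mem[0x04..0x05] <- [f4 02]
D3: mem[0x00..0x07] <- [f3 0b 70 0b 1b 40 2c b3]
query mem[0x1c]=0x0b, mem[0x03]=0x0b, mem[0x1d]=0x1b, mem[0x05]=0x40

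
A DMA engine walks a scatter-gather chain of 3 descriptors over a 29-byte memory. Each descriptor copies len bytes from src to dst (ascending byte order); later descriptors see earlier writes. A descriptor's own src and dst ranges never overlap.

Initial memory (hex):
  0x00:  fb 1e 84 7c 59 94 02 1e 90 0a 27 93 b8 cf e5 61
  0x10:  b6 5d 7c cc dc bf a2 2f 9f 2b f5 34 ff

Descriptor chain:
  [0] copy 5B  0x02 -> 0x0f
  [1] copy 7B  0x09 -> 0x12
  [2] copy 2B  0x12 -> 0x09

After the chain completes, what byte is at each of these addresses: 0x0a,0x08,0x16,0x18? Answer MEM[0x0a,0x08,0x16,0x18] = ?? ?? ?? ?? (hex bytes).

MEM[0x0a,0x08,0x16,0x18] = 27 90 cf 84

  after D0: wrote 5B at 0x0f = 847c599402
  after D1: wrote 7B at 0x12 = 0a2793b8cfe584
  after D2: wrote 2B at 0x09 = 0a27
query mem[0x0a]=0x27, mem[0x08]=0x90, mem[0x16]=0xcf, mem[0x18]=0x84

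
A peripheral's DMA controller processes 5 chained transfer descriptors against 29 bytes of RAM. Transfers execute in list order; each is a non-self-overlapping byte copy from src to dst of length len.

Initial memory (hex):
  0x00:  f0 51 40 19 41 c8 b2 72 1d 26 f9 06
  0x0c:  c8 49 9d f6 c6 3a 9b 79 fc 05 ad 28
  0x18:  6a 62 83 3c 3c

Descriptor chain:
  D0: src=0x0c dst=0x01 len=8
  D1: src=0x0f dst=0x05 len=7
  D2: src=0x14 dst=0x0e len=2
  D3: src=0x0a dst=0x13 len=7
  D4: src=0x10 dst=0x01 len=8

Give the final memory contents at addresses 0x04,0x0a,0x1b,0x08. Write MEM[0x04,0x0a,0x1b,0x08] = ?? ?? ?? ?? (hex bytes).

  after D0: wrote 8B at 0x01 = c8499df6c63a9b79
  after D1: wrote 7B at 0x05 = f6c63a9b79fc05
  after D2: wrote 2B at 0x0e = fc05
  after D3: wrote 7B at 0x13 = fc05c849fc05c6
  after D4: wrote 8B at 0x01 = c63a9bfc05c849fc
query mem[0x04]=0xfc, mem[0x0a]=0xfc, mem[0x1b]=0x3c, mem[0x08]=0xfc

MEM[0x04,0x0a,0x1b,0x08] = fc fc 3c fc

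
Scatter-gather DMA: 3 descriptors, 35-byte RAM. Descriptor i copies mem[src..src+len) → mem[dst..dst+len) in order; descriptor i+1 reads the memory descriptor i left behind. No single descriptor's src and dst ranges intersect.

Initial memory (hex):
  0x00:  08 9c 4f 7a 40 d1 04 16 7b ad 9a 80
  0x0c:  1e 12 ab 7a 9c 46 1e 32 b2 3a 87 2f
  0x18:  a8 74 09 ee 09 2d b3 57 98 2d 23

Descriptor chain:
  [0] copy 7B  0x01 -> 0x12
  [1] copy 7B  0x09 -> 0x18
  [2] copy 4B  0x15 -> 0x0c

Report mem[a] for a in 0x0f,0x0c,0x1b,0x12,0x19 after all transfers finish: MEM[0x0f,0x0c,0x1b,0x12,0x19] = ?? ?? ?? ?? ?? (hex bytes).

#0 dst[0x12+7] := {0x9c,0x4f,0x7a,0x40,0xd1,0x04,0x16}
#1 dst[0x18+7] := {0xad,0x9a,0x80,0x1e,0x12,0xab,0x7a}
#2 dst[0x0c+4] := {0x40,0xd1,0x04,0xad}
query mem[0x0f]=0xad, mem[0x0c]=0x40, mem[0x1b]=0x1e, mem[0x12]=0x9c, mem[0x19]=0x9a

MEM[0x0f,0x0c,0x1b,0x12,0x19] = ad 40 1e 9c 9a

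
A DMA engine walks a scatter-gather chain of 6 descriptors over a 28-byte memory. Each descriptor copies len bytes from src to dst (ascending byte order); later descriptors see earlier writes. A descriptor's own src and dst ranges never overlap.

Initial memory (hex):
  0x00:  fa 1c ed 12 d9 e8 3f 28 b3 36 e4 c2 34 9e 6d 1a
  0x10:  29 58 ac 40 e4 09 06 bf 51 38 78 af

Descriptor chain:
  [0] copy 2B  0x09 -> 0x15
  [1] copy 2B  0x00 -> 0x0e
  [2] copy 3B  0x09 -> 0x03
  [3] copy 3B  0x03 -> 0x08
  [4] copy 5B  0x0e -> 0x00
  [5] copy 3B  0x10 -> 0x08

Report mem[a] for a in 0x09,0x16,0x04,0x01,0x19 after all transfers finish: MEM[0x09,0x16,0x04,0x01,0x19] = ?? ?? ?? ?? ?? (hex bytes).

MEM[0x09,0x16,0x04,0x01,0x19] = 58 e4 ac 1c 38

D0: mem[0x15..0x16] <- [36 e4]
D1: mem[0x0e..0x0f] <- [fa 1c]
D2: mem[0x03..0x05] <- [36 e4 c2]
D3: mem[0x08..0x0a] <- [36 e4 c2]
D4: mem[0x00..0x04] <- [fa 1c 29 58 ac]
D5: mem[0x08..0x0a] <- [29 58 ac]
query mem[0x09]=0x58, mem[0x16]=0xe4, mem[0x04]=0xac, mem[0x01]=0x1c, mem[0x19]=0x38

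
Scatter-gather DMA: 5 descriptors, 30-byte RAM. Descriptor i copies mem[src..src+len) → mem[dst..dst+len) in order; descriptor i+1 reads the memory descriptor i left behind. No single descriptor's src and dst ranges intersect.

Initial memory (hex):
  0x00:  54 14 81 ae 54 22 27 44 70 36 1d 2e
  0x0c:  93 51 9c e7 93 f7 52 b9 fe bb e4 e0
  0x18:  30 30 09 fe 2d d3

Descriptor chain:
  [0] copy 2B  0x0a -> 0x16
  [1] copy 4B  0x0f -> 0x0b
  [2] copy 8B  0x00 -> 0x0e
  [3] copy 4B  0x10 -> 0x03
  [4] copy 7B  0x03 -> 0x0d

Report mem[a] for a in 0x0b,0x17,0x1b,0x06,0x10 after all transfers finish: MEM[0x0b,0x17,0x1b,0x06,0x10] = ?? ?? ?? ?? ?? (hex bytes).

MEM[0x0b,0x17,0x1b,0x06,0x10] = e7 2e fe 22 22

D0: mem[0x16..0x17] <- [1d 2e]
D1: mem[0x0b..0x0e] <- [e7 93 f7 52]
D2: mem[0x0e..0x15] <- [54 14 81 ae 54 22 27 44]
D3: mem[0x03..0x06] <- [81 ae 54 22]
D4: mem[0x0d..0x13] <- [81 ae 54 22 44 70 36]
query mem[0x0b]=0xe7, mem[0x17]=0x2e, mem[0x1b]=0xfe, mem[0x06]=0x22, mem[0x10]=0x22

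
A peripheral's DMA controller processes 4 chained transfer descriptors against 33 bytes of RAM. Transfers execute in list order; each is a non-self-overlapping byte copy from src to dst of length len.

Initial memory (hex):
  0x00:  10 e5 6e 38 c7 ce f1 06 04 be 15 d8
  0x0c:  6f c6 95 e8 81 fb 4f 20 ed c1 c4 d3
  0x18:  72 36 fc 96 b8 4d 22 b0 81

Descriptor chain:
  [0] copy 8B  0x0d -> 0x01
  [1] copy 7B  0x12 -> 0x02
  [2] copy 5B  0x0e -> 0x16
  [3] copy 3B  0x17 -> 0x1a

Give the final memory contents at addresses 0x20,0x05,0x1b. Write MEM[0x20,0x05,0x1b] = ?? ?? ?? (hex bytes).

MEM[0x20,0x05,0x1b] = 81 c1 81

  after D0: wrote 8B at 0x01 = c695e881fb4f20ed
  after D1: wrote 7B at 0x02 = 4f20edc1c4d372
  after D2: wrote 5B at 0x16 = 95e881fb4f
  after D3: wrote 3B at 0x1a = e881fb
query mem[0x20]=0x81, mem[0x05]=0xc1, mem[0x1b]=0x81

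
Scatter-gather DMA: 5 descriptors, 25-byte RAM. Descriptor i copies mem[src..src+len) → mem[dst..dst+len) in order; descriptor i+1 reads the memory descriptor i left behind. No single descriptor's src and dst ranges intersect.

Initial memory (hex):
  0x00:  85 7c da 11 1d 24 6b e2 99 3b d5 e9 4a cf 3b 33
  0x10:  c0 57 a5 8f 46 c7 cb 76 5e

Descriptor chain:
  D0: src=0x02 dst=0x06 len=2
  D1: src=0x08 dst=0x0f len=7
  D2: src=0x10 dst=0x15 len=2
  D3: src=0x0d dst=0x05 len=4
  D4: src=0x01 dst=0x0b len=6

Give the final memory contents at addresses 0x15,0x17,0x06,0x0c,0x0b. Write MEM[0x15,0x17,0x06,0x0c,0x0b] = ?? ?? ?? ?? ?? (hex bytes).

D0: mem[0x06..0x07] <- [da 11]
D1: mem[0x0f..0x15] <- [99 3b d5 e9 4a cf 3b]
D2: mem[0x15..0x16] <- [3b d5]
D3: mem[0x05..0x08] <- [cf 3b 99 3b]
D4: mem[0x0b..0x10] <- [7c da 11 1d cf 3b]
query mem[0x15]=0x3b, mem[0x17]=0x76, mem[0x06]=0x3b, mem[0x0c]=0xda, mem[0x0b]=0x7c

MEM[0x15,0x17,0x06,0x0c,0x0b] = 3b 76 3b da 7c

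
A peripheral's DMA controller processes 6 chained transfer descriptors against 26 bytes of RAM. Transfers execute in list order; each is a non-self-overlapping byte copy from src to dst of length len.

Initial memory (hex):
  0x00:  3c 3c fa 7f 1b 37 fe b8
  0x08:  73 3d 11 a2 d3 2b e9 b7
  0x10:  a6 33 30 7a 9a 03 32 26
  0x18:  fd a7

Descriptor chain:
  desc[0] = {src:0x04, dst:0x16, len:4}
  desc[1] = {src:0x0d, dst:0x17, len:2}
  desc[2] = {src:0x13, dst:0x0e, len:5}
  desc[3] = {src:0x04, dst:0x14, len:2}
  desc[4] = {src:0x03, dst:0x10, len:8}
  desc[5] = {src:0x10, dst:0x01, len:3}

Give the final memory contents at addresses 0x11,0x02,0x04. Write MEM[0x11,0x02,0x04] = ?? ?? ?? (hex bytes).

  after D0: wrote 4B at 0x16 = 1b37feb8
  after D1: wrote 2B at 0x17 = 2be9
  after D2: wrote 5B at 0x0e = 7a9a031b2b
  after D3: wrote 2B at 0x14 = 1b37
  after D4: wrote 8B at 0x10 = 7f1b37feb8733d11
  after D5: wrote 3B at 0x01 = 7f1b37
query mem[0x11]=0x1b, mem[0x02]=0x1b, mem[0x04]=0x1b

MEM[0x11,0x02,0x04] = 1b 1b 1b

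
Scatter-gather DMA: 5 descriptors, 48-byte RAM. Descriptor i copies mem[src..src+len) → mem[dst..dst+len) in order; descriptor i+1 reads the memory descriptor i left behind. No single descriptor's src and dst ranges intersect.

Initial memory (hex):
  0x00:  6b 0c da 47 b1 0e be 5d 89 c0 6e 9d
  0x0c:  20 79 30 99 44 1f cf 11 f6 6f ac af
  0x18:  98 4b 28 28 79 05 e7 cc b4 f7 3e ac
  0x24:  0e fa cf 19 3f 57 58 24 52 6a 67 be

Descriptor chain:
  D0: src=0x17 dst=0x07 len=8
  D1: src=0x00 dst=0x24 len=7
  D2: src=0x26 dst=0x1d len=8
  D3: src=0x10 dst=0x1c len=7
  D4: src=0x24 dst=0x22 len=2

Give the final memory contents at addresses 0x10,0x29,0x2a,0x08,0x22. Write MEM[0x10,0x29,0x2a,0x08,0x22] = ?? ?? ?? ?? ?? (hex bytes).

#0 dst[0x07+8] := {0xaf,0x98,0x4b,0x28,0x28,0x79,0x05,0xe7}
#1 dst[0x24+7] := {0x6b,0x0c,0xda,0x47,0xb1,0x0e,0xbe}
#2 dst[0x1d+8] := {0xda,0x47,0xb1,0x0e,0xbe,0x24,0x52,0x6a}
#3 dst[0x1c+7] := {0x44,0x1f,0xcf,0x11,0xf6,0x6f,0xac}
#4 dst[0x22+2] := {0x6a,0x0c}
query mem[0x10]=0x44, mem[0x29]=0x0e, mem[0x2a]=0xbe, mem[0x08]=0x98, mem[0x22]=0x6a

MEM[0x10,0x29,0x2a,0x08,0x22] = 44 0e be 98 6a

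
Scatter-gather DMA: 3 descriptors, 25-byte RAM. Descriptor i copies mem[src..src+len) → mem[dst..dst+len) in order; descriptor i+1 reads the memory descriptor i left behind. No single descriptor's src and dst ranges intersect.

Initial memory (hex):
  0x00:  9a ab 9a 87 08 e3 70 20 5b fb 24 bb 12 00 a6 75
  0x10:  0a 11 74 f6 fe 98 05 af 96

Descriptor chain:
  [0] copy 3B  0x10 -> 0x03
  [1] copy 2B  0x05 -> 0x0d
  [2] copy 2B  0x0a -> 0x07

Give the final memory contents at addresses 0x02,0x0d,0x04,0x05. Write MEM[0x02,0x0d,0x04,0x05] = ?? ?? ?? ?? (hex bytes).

MEM[0x02,0x0d,0x04,0x05] = 9a 74 11 74

#0 dst[0x03+3] := {0x0a,0x11,0x74}
#1 dst[0x0d+2] := {0x74,0x70}
#2 dst[0x07+2] := {0x24,0xbb}
query mem[0x02]=0x9a, mem[0x0d]=0x74, mem[0x04]=0x11, mem[0x05]=0x74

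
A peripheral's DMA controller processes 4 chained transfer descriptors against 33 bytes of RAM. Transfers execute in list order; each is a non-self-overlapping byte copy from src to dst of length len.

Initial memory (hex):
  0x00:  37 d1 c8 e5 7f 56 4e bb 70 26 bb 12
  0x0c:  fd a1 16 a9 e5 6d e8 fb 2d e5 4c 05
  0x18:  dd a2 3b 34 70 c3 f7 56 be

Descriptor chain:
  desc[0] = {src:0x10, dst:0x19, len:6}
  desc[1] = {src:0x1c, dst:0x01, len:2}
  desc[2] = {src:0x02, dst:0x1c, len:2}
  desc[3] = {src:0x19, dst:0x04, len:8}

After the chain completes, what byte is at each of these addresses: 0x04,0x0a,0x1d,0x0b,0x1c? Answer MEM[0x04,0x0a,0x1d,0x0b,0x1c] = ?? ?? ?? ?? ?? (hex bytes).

D0: mem[0x19..0x1e] <- [e5 6d e8 fb 2d e5]
D1: mem[0x01..0x02] <- [fb 2d]
D2: mem[0x1c..0x1d] <- [2d e5]
D3: mem[0x04..0x0b] <- [e5 6d e8 2d e5 e5 56 be]
query mem[0x04]=0xe5, mem[0x0a]=0x56, mem[0x1d]=0xe5, mem[0x0b]=0xbe, mem[0x1c]=0x2d

MEM[0x04,0x0a,0x1d,0x0b,0x1c] = e5 56 e5 be 2d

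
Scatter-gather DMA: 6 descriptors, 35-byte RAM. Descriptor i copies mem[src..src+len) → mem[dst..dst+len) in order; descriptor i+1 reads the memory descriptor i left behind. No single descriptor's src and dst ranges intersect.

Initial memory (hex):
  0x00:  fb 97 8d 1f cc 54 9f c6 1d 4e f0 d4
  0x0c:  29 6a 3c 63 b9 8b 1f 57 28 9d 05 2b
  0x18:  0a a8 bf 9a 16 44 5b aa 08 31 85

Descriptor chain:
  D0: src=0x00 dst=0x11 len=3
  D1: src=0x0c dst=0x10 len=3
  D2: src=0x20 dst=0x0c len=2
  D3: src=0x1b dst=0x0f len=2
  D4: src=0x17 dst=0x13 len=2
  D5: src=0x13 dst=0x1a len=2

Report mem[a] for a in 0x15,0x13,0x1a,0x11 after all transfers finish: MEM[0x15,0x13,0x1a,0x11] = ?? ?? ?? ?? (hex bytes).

D0: mem[0x11..0x13] <- [fb 97 8d]
D1: mem[0x10..0x12] <- [29 6a 3c]
D2: mem[0x0c..0x0d] <- [08 31]
D3: mem[0x0f..0x10] <- [9a 16]
D4: mem[0x13..0x14] <- [2b 0a]
D5: mem[0x1a..0x1b] <- [2b 0a]
query mem[0x15]=0x9d, mem[0x13]=0x2b, mem[0x1a]=0x2b, mem[0x11]=0x6a

MEM[0x15,0x13,0x1a,0x11] = 9d 2b 2b 6a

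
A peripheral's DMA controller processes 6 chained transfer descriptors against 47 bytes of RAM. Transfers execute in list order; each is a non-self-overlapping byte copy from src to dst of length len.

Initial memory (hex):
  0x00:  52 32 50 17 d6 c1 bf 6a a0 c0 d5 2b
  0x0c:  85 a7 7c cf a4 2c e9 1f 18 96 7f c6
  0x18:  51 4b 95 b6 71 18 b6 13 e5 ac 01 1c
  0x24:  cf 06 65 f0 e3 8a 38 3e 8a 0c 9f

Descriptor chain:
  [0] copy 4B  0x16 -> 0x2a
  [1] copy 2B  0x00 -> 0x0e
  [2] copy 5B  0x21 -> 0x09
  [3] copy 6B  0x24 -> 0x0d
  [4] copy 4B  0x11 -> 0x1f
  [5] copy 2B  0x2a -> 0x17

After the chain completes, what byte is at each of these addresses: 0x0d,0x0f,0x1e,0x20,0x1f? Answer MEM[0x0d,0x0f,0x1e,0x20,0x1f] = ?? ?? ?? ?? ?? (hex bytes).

D0: mem[0x2a..0x2d] <- [7f c6 51 4b]
D1: mem[0x0e..0x0f] <- [52 32]
D2: mem[0x09..0x0d] <- [ac 01 1c cf 06]
D3: mem[0x0d..0x12] <- [cf 06 65 f0 e3 8a]
D4: mem[0x1f..0x22] <- [e3 8a 1f 18]
D5: mem[0x17..0x18] <- [7f c6]
query mem[0x0d]=0xcf, mem[0x0f]=0x65, mem[0x1e]=0xb6, mem[0x20]=0x8a, mem[0x1f]=0xe3

MEM[0x0d,0x0f,0x1e,0x20,0x1f] = cf 65 b6 8a e3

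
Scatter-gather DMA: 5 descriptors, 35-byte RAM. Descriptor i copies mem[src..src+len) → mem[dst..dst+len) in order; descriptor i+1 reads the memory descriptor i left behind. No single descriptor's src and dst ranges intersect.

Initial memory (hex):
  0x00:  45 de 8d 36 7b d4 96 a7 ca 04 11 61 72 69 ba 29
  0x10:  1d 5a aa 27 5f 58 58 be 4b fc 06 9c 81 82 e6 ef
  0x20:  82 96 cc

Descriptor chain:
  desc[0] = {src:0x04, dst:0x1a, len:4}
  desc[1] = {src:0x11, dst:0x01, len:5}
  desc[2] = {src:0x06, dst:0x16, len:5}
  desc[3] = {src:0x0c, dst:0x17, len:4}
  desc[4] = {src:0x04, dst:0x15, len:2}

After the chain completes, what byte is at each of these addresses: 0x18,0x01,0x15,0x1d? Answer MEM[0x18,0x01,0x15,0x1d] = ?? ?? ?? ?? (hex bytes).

#0 dst[0x1a+4] := {0x7b,0xd4,0x96,0xa7}
#1 dst[0x01+5] := {0x5a,0xaa,0x27,0x5f,0x58}
#2 dst[0x16+5] := {0x96,0xa7,0xca,0x04,0x11}
#3 dst[0x17+4] := {0x72,0x69,0xba,0x29}
#4 dst[0x15+2] := {0x5f,0x58}
query mem[0x18]=0x69, mem[0x01]=0x5a, mem[0x15]=0x5f, mem[0x1d]=0xa7

MEM[0x18,0x01,0x15,0x1d] = 69 5a 5f a7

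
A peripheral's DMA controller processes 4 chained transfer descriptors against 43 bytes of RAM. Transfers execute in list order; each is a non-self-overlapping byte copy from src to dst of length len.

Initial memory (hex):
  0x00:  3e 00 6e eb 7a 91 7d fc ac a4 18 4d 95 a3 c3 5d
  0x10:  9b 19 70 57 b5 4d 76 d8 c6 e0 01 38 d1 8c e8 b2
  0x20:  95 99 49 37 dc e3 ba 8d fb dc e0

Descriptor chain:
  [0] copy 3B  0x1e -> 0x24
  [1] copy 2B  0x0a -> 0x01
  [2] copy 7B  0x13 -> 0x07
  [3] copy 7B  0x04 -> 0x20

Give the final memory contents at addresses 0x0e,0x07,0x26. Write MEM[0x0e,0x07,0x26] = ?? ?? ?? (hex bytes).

D0: mem[0x24..0x26] <- [e8 b2 95]
D1: mem[0x01..0x02] <- [18 4d]
D2: mem[0x07..0x0d] <- [57 b5 4d 76 d8 c6 e0]
D3: mem[0x20..0x26] <- [7a 91 7d 57 b5 4d 76]
query mem[0x0e]=0xc3, mem[0x07]=0x57, mem[0x26]=0x76

MEM[0x0e,0x07,0x26] = c3 57 76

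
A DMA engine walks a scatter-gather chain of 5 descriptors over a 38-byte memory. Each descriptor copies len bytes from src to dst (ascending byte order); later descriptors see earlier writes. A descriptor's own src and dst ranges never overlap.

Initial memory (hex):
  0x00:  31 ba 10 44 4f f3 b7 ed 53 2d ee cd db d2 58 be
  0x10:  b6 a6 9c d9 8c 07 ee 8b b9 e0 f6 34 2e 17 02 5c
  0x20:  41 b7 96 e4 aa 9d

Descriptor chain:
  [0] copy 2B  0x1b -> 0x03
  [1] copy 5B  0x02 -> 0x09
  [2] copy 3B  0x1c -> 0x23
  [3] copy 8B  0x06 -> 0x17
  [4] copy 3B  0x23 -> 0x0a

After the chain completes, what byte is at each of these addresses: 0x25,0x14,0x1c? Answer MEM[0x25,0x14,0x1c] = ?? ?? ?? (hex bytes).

MEM[0x25,0x14,0x1c] = 02 8c 2e

D0: mem[0x03..0x04] <- [34 2e]
D1: mem[0x09..0x0d] <- [10 34 2e f3 b7]
D2: mem[0x23..0x25] <- [2e 17 02]
D3: mem[0x17..0x1e] <- [b7 ed 53 10 34 2e f3 b7]
D4: mem[0x0a..0x0c] <- [2e 17 02]
query mem[0x25]=0x02, mem[0x14]=0x8c, mem[0x1c]=0x2e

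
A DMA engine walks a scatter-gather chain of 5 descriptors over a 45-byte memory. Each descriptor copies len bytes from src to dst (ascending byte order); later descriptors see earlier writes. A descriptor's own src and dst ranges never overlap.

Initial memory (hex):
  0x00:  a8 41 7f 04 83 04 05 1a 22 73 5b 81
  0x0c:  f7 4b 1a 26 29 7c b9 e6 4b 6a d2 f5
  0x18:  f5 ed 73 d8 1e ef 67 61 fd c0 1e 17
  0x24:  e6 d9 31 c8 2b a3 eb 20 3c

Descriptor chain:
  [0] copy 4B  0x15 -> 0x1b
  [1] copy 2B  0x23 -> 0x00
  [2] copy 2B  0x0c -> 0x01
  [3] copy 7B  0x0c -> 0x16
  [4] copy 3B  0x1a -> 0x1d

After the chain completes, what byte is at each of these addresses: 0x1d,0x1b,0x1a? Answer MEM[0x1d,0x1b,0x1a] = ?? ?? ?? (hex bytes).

#0 dst[0x1b+4] := {0x6a,0xd2,0xf5,0xf5}
#1 dst[0x00+2] := {0x17,0xe6}
#2 dst[0x01+2] := {0xf7,0x4b}
#3 dst[0x16+7] := {0xf7,0x4b,0x1a,0x26,0x29,0x7c,0xb9}
#4 dst[0x1d+3] := {0x29,0x7c,0xb9}
query mem[0x1d]=0x29, mem[0x1b]=0x7c, mem[0x1a]=0x29

MEM[0x1d,0x1b,0x1a] = 29 7c 29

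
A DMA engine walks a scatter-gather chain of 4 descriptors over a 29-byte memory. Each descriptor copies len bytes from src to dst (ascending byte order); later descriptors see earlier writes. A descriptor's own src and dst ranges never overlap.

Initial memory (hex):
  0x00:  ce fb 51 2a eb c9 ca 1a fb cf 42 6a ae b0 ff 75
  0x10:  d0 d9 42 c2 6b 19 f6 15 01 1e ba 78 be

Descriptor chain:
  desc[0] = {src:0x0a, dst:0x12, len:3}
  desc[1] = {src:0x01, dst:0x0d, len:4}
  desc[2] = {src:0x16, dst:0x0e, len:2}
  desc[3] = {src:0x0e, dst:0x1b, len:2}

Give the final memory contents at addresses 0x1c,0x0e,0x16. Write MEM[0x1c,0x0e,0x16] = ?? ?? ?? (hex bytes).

MEM[0x1c,0x0e,0x16] = 15 f6 f6

[0] 0x0a->0x12 len=3 : 42 6a ae
[1] 0x01->0x0d len=4 : fb 51 2a eb
[2] 0x16->0x0e len=2 : f6 15
[3] 0x0e->0x1b len=2 : f6 15
query mem[0x1c]=0x15, mem[0x0e]=0xf6, mem[0x16]=0xf6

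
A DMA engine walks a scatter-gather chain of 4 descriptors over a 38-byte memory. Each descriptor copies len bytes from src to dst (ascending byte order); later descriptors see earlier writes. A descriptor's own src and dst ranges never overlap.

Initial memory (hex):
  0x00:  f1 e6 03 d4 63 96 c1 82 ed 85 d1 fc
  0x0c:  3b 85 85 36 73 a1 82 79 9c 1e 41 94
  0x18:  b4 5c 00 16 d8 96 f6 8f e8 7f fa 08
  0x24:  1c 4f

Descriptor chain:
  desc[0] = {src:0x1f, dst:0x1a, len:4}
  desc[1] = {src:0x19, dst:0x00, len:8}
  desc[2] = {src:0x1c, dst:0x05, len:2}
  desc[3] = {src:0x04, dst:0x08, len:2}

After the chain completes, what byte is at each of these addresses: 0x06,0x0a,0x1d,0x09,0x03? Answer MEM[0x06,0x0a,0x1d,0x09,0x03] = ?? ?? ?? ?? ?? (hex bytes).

  after D0: wrote 4B at 0x1a = 8fe87ffa
  after D1: wrote 8B at 0x00 = 5c8fe87ffaf68fe8
  after D2: wrote 2B at 0x05 = 7ffa
  after D3: wrote 2B at 0x08 = fa7f
query mem[0x06]=0xfa, mem[0x0a]=0xd1, mem[0x1d]=0xfa, mem[0x09]=0x7f, mem[0x03]=0x7f

MEM[0x06,0x0a,0x1d,0x09,0x03] = fa d1 fa 7f 7f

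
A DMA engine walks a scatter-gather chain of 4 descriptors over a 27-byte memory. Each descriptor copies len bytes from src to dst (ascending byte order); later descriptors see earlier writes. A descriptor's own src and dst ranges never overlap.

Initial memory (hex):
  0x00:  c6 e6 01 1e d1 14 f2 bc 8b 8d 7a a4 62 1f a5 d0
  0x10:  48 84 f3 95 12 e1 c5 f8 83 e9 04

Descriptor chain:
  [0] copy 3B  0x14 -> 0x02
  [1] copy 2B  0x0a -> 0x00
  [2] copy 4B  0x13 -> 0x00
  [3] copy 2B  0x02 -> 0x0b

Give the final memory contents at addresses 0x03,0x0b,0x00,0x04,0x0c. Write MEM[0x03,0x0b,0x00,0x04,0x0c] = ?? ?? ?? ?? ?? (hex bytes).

  after D0: wrote 3B at 0x02 = 12e1c5
  after D1: wrote 2B at 0x00 = 7aa4
  after D2: wrote 4B at 0x00 = 9512e1c5
  after D3: wrote 2B at 0x0b = e1c5
query mem[0x03]=0xc5, mem[0x0b]=0xe1, mem[0x00]=0x95, mem[0x04]=0xc5, mem[0x0c]=0xc5

MEM[0x03,0x0b,0x00,0x04,0x0c] = c5 e1 95 c5 c5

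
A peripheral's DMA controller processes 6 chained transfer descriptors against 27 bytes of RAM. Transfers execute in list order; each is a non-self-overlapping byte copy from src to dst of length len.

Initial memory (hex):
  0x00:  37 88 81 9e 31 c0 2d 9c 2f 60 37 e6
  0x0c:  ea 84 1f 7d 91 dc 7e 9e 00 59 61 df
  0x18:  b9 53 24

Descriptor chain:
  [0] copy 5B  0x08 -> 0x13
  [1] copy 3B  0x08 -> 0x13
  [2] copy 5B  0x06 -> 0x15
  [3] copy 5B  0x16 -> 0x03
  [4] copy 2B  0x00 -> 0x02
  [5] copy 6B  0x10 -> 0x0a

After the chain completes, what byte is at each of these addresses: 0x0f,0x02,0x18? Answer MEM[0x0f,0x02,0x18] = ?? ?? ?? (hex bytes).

MEM[0x0f,0x02,0x18] = 2d 37 60

D0: mem[0x13..0x17] <- [2f 60 37 e6 ea]
D1: mem[0x13..0x15] <- [2f 60 37]
D2: mem[0x15..0x19] <- [2d 9c 2f 60 37]
D3: mem[0x03..0x07] <- [9c 2f 60 37 24]
D4: mem[0x02..0x03] <- [37 88]
D5: mem[0x0a..0x0f] <- [91 dc 7e 2f 60 2d]
query mem[0x0f]=0x2d, mem[0x02]=0x37, mem[0x18]=0x60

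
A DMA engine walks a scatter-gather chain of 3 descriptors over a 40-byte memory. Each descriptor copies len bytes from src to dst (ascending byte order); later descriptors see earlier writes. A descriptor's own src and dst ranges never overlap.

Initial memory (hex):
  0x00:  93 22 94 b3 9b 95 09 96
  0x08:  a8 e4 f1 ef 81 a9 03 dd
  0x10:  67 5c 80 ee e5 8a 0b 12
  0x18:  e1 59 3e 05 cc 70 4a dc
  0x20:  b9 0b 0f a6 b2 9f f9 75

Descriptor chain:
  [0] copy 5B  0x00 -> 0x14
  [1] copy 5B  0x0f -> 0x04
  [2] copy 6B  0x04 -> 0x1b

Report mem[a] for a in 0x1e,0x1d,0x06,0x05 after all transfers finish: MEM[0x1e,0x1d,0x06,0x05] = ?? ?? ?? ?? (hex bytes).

MEM[0x1e,0x1d,0x06,0x05] = 80 5c 5c 67

  after D0: wrote 5B at 0x14 = 932294b39b
  after D1: wrote 5B at 0x04 = dd675c80ee
  after D2: wrote 6B at 0x1b = dd675c80eee4
query mem[0x1e]=0x80, mem[0x1d]=0x5c, mem[0x06]=0x5c, mem[0x05]=0x67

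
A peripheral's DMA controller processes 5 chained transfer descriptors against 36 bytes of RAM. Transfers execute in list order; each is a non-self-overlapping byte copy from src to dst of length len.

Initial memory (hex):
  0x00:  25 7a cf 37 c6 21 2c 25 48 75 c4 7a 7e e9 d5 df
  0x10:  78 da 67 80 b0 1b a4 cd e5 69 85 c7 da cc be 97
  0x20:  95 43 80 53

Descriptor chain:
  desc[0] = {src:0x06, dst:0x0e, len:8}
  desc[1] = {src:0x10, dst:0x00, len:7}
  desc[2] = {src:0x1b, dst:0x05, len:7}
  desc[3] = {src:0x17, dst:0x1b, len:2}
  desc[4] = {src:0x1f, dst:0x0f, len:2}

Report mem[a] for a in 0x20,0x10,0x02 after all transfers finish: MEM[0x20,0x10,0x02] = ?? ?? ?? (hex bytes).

MEM[0x20,0x10,0x02] = 95 95 c4

[0] 0x06->0x0e len=8 : 2c 25 48 75 c4 7a 7e e9
[1] 0x10->0x00 len=7 : 48 75 c4 7a 7e e9 a4
[2] 0x1b->0x05 len=7 : c7 da cc be 97 95 43
[3] 0x17->0x1b len=2 : cd e5
[4] 0x1f->0x0f len=2 : 97 95
query mem[0x20]=0x95, mem[0x10]=0x95, mem[0x02]=0xc4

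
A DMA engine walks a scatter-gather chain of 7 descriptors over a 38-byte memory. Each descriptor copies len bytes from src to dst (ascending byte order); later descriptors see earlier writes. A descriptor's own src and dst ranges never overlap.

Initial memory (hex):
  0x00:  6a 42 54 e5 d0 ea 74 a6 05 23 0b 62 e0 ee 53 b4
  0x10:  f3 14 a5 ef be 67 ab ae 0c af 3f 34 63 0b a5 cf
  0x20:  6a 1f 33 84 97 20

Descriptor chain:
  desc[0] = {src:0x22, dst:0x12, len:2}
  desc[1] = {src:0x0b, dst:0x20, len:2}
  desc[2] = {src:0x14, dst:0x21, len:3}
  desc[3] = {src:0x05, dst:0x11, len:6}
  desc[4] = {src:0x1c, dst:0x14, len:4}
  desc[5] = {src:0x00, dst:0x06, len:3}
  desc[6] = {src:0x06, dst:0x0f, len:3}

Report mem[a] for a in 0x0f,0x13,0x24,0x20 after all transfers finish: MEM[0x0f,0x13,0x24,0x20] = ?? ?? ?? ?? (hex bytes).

D0: mem[0x12..0x13] <- [33 84]
D1: mem[0x20..0x21] <- [62 e0]
D2: mem[0x21..0x23] <- [be 67 ab]
D3: mem[0x11..0x16] <- [ea 74 a6 05 23 0b]
D4: mem[0x14..0x17] <- [63 0b a5 cf]
D5: mem[0x06..0x08] <- [6a 42 54]
D6: mem[0x0f..0x11] <- [6a 42 54]
query mem[0x0f]=0x6a, mem[0x13]=0xa6, mem[0x24]=0x97, mem[0x20]=0x62

MEM[0x0f,0x13,0x24,0x20] = 6a a6 97 62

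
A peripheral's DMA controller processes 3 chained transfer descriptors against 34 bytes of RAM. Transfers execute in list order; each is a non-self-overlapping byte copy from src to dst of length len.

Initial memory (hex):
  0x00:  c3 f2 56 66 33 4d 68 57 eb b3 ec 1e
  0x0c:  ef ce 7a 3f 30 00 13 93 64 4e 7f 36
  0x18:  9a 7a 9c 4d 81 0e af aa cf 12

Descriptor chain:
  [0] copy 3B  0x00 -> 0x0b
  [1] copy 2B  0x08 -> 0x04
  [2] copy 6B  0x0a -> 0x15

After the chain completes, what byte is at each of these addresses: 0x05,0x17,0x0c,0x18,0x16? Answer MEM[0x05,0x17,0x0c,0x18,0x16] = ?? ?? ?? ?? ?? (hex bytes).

  after D0: wrote 3B at 0x0b = c3f256
  after D1: wrote 2B at 0x04 = ebb3
  after D2: wrote 6B at 0x15 = ecc3f2567a3f
query mem[0x05]=0xb3, mem[0x17]=0xf2, mem[0x0c]=0xf2, mem[0x18]=0x56, mem[0x16]=0xc3

MEM[0x05,0x17,0x0c,0x18,0x16] = b3 f2 f2 56 c3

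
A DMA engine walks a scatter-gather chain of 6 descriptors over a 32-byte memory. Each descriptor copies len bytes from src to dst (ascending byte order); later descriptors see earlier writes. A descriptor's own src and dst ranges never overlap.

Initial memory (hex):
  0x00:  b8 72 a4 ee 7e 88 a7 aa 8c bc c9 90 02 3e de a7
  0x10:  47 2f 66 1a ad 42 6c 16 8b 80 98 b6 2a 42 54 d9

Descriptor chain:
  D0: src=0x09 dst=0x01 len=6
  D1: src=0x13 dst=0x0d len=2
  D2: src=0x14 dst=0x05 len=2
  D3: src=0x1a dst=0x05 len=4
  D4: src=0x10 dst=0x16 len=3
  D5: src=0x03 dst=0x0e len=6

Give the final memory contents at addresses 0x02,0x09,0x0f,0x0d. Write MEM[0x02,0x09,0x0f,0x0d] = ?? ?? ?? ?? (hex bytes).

D0: mem[0x01..0x06] <- [bc c9 90 02 3e de]
D1: mem[0x0d..0x0e] <- [1a ad]
D2: mem[0x05..0x06] <- [ad 42]
D3: mem[0x05..0x08] <- [98 b6 2a 42]
D4: mem[0x16..0x18] <- [47 2f 66]
D5: mem[0x0e..0x13] <- [90 02 98 b6 2a 42]
query mem[0x02]=0xc9, mem[0x09]=0xbc, mem[0x0f]=0x02, mem[0x0d]=0x1a

MEM[0x02,0x09,0x0f,0x0d] = c9 bc 02 1a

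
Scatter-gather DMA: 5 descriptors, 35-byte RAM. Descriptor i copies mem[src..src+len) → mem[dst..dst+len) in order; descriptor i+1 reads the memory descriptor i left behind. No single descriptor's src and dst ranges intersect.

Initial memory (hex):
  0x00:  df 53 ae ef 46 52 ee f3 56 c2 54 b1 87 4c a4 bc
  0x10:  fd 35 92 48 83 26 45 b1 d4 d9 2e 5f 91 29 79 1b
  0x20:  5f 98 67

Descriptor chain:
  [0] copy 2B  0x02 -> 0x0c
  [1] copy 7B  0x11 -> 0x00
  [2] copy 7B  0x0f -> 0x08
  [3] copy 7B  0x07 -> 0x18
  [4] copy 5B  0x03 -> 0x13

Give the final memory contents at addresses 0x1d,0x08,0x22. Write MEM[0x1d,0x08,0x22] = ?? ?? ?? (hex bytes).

MEM[0x1d,0x08,0x22] = 48 bc 67

  after D0: wrote 2B at 0x0c = aeef
  after D1: wrote 7B at 0x00 = 359248832645b1
  after D2: wrote 7B at 0x08 = bcfd3592488326
  after D3: wrote 7B at 0x18 = f3bcfd35924883
  after D4: wrote 5B at 0x13 = 832645b1f3
query mem[0x1d]=0x48, mem[0x08]=0xbc, mem[0x22]=0x67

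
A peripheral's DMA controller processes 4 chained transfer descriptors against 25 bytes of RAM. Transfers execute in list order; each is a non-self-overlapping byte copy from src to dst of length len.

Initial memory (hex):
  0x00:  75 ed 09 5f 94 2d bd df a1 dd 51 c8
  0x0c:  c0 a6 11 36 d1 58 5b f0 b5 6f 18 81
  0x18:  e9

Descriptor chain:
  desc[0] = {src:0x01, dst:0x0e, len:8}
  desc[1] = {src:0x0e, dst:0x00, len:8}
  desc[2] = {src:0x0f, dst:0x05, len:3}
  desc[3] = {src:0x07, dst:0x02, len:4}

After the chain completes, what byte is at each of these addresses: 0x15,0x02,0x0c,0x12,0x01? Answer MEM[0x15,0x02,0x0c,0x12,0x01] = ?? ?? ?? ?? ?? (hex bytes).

MEM[0x15,0x02,0x0c,0x12,0x01] = a1 94 c0 2d 09

#0 dst[0x0e+8] := {0xed,0x09,0x5f,0x94,0x2d,0xbd,0xdf,0xa1}
#1 dst[0x00+8] := {0xed,0x09,0x5f,0x94,0x2d,0xbd,0xdf,0xa1}
#2 dst[0x05+3] := {0x09,0x5f,0x94}
#3 dst[0x02+4] := {0x94,0xa1,0xdd,0x51}
query mem[0x15]=0xa1, mem[0x02]=0x94, mem[0x0c]=0xc0, mem[0x12]=0x2d, mem[0x01]=0x09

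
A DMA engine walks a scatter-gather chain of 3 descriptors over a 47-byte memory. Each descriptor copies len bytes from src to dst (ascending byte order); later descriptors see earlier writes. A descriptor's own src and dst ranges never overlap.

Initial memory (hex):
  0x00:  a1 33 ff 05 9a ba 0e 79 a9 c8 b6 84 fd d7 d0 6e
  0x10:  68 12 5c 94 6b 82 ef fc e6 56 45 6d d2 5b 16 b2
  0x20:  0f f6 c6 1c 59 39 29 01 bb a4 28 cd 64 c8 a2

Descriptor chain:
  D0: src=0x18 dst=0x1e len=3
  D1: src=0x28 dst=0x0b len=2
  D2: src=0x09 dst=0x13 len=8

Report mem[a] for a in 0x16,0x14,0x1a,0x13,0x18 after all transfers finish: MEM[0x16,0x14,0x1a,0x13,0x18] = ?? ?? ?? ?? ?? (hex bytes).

MEM[0x16,0x14,0x1a,0x13,0x18] = a4 b6 68 c8 d0

[0] 0x18->0x1e len=3 : e6 56 45
[1] 0x28->0x0b len=2 : bb a4
[2] 0x09->0x13 len=8 : c8 b6 bb a4 d7 d0 6e 68
query mem[0x16]=0xa4, mem[0x14]=0xb6, mem[0x1a]=0x68, mem[0x13]=0xc8, mem[0x18]=0xd0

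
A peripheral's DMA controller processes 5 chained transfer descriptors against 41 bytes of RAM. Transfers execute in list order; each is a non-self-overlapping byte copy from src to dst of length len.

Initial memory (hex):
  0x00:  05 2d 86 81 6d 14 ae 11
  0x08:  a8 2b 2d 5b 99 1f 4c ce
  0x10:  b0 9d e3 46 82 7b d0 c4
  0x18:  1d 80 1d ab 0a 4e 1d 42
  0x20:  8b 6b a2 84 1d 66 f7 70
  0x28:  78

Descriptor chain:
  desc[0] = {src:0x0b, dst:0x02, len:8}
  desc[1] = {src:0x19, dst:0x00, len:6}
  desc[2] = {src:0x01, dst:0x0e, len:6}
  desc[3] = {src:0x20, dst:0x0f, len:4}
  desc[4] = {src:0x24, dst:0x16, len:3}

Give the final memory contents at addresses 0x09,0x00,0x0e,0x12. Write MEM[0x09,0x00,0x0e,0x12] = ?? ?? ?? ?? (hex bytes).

MEM[0x09,0x00,0x0e,0x12] = e3 80 1d 84

D0: mem[0x02..0x09] <- [5b 99 1f 4c ce b0 9d e3]
D1: mem[0x00..0x05] <- [80 1d ab 0a 4e 1d]
D2: mem[0x0e..0x13] <- [1d ab 0a 4e 1d ce]
D3: mem[0x0f..0x12] <- [8b 6b a2 84]
D4: mem[0x16..0x18] <- [1d 66 f7]
query mem[0x09]=0xe3, mem[0x00]=0x80, mem[0x0e]=0x1d, mem[0x12]=0x84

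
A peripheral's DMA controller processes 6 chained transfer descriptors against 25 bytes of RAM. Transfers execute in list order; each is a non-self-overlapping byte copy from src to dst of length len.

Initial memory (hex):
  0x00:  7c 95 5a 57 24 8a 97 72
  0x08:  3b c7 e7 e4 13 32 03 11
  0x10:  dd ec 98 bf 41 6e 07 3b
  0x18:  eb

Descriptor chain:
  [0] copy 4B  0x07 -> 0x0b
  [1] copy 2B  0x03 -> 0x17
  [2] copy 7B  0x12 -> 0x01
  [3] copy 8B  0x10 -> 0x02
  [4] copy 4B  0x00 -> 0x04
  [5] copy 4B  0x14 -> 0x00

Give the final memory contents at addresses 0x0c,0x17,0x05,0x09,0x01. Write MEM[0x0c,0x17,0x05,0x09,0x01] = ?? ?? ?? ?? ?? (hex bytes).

[0] 0x07->0x0b len=4 : 72 3b c7 e7
[1] 0x03->0x17 len=2 : 57 24
[2] 0x12->0x01 len=7 : 98 bf 41 6e 07 57 24
[3] 0x10->0x02 len=8 : dd ec 98 bf 41 6e 07 57
[4] 0x00->0x04 len=4 : 7c 98 dd ec
[5] 0x14->0x00 len=4 : 41 6e 07 57
query mem[0x0c]=0x3b, mem[0x17]=0x57, mem[0x05]=0x98, mem[0x09]=0x57, mem[0x01]=0x6e

MEM[0x0c,0x17,0x05,0x09,0x01] = 3b 57 98 57 6e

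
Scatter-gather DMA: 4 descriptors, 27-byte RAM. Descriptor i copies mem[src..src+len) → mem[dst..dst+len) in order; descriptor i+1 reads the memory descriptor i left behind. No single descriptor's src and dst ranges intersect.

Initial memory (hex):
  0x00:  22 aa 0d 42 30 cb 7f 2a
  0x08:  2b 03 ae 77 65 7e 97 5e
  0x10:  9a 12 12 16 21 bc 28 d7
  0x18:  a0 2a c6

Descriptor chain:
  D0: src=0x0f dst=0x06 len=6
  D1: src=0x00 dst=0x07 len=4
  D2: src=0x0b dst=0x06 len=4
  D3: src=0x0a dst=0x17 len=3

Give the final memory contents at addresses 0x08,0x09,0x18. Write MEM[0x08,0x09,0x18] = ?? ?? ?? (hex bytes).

MEM[0x08,0x09,0x18] = 7e 97 21

[0] 0x0f->0x06 len=6 : 5e 9a 12 12 16 21
[1] 0x00->0x07 len=4 : 22 aa 0d 42
[2] 0x0b->0x06 len=4 : 21 65 7e 97
[3] 0x0a->0x17 len=3 : 42 21 65
query mem[0x08]=0x7e, mem[0x09]=0x97, mem[0x18]=0x21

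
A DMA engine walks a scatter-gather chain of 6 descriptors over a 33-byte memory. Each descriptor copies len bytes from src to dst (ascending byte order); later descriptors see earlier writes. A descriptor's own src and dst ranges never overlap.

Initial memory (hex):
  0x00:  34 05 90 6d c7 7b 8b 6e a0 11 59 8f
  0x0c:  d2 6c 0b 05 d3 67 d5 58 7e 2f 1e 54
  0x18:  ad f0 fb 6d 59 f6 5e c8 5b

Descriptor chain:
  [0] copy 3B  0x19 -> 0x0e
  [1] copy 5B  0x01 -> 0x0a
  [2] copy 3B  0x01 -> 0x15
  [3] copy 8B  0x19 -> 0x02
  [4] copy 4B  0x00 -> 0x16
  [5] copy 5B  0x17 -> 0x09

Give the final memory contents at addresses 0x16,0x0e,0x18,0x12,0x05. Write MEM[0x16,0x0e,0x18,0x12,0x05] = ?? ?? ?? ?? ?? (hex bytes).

  after D0: wrote 3B at 0x0e = f0fb6d
  after D1: wrote 5B at 0x0a = 05906dc77b
  after D2: wrote 3B at 0x15 = 05906d
  after D3: wrote 8B at 0x02 = f0fb6d59f65ec85b
  after D4: wrote 4B at 0x16 = 3405f0fb
  after D5: wrote 5B at 0x09 = 05f0fbfb6d
query mem[0x16]=0x34, mem[0x0e]=0x7b, mem[0x18]=0xf0, mem[0x12]=0xd5, mem[0x05]=0x59

MEM[0x16,0x0e,0x18,0x12,0x05] = 34 7b f0 d5 59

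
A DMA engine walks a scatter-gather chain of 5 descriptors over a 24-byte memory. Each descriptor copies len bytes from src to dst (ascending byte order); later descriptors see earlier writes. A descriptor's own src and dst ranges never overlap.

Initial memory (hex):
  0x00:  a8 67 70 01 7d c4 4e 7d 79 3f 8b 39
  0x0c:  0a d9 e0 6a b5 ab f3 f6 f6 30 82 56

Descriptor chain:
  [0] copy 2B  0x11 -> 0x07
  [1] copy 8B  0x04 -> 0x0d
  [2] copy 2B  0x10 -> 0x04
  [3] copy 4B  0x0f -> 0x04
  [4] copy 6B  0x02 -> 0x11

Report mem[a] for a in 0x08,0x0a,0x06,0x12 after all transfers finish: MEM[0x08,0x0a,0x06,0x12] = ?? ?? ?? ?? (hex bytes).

MEM[0x08,0x0a,0x06,0x12] = f3 8b f3 01

  after D0: wrote 2B at 0x07 = abf3
  after D1: wrote 8B at 0x0d = 7dc44eabf33f8b39
  after D2: wrote 2B at 0x04 = abf3
  after D3: wrote 4B at 0x04 = 4eabf33f
  after D4: wrote 6B at 0x11 = 70014eabf33f
query mem[0x08]=0xf3, mem[0x0a]=0x8b, mem[0x06]=0xf3, mem[0x12]=0x01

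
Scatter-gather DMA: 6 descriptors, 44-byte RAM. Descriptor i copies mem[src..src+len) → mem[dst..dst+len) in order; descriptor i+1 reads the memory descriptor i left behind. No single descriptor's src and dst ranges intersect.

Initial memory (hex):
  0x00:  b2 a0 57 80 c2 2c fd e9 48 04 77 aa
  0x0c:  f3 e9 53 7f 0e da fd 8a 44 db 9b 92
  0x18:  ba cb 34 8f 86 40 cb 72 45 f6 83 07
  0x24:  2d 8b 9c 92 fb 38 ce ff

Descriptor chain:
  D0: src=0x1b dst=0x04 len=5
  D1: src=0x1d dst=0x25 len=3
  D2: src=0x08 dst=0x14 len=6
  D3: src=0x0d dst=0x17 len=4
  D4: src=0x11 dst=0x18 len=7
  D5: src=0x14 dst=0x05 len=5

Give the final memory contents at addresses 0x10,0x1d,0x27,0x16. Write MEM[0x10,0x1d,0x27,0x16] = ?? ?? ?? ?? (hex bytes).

#0 dst[0x04+5] := {0x8f,0x86,0x40,0xcb,0x72}
#1 dst[0x25+3] := {0x40,0xcb,0x72}
#2 dst[0x14+6] := {0x72,0x04,0x77,0xaa,0xf3,0xe9}
#3 dst[0x17+4] := {0xe9,0x53,0x7f,0x0e}
#4 dst[0x18+7] := {0xda,0xfd,0x8a,0x72,0x04,0x77,0xe9}
#5 dst[0x05+5] := {0x72,0x04,0x77,0xe9,0xda}
query mem[0x10]=0x0e, mem[0x1d]=0x77, mem[0x27]=0x72, mem[0x16]=0x77

MEM[0x10,0x1d,0x27,0x16] = 0e 77 72 77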